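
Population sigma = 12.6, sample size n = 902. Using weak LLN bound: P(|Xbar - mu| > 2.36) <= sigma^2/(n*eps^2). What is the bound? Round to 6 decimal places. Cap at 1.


bound = min(1, sigma^2/(n*eps^2))
sigma^2 = 12.6^2 = 158.76
n*eps^2 = 902 * 2.36^2 = 902 * 5.5696 = 5023.7792
sigma^2/(n*eps^2) = 158.76 / 5023.7792 ≈ 0.03160171

0.031602


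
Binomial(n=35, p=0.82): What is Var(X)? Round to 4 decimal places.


Var = n*p*(1-p) = 35 * 0.82 * 0.18 = 5.166

5.1660


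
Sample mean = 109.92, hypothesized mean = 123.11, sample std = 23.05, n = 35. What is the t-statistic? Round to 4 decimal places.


t = (xbar - mu0) / (s/sqrt(n))
xbar - mu0 = 109.92 - 123.11 = -13.19
sqrt(35) ≈ 5.91607978
s/sqrt(n) = 23.05 / 5.91607978 ≈ 3.89616111
t = -13.19 / 3.89616111 ≈ -3.385384

-3.3854


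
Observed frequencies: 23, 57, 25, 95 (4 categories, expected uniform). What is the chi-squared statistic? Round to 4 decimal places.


chi2 = sum((O-E)^2/E), E = total/4
total = 200, E = 200/4 = 50
(23 - 50)^2 / 50 = 729 / 50 = 14.58
(57 - 50)^2 / 50 = 49 / 50 = 0.98
(25 - 50)^2 / 50 = 625 / 50 = 12.5
(95 - 50)^2 / 50 = 2025 / 50 = 40.5
chi2 = 68.56

68.5600


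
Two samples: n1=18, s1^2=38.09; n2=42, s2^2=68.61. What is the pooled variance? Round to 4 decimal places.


sp^2 = ((n1-1)*s1^2 + (n2-1)*s2^2)/(n1+n2-2)
(n1-1)*s1^2 = 17 * 38.09 = 647.53
(n2-1)*s2^2 = 41 * 68.61 = 2813.01
numerator = 647.53 + 2813.01 = 3460.54
n1+n2-2 = 58
sp^2 = 3460.54 / 58 = 173027/2900 ≈ 59.664483

59.6645


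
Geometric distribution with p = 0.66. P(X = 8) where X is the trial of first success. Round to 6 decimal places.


P = (1-p)^(k-1) * p
(1-p)^(k-1) = 0.34^7 ≈ 0.0005252335
P = 0.0005252335 * 0.66 ≈ 0.0003466541

0.000347


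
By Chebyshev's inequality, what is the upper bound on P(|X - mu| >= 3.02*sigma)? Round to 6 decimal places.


P <= 1/k^2
k^2 = 3.02^2 = 9.1204
1/k^2 = 1 / 9.1204 ≈ 0.10964431

0.109644


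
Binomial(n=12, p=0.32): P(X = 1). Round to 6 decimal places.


P = C(n,k) * p^k * (1-p)^(n-k)
C(12,1) = 12
p^k = 0.32^1 = 0.32
(1-p)^(n-k) = 0.68^11 ≈ 0.01437468
P = 12 * 0.32 * 0.01437468 ≈ 0.055199

0.055199


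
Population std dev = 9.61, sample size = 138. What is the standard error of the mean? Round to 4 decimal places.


SE = sigma / sqrt(n)
sqrt(138) ≈ 11.747340
SE = 9.61 / 11.747340 ≈ 0.818058

0.8181


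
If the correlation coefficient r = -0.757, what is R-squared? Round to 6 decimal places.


R^2 = r^2 = (-0.757)^2 = 0.573049

0.573049


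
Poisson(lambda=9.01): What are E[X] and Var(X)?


E[X] = Var(X) = lambda = 9.01

9.01, 9.01


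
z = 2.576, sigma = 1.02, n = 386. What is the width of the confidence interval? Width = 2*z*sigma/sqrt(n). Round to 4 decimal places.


width = 2*z*sigma/sqrt(n)
2*z*sigma = 2 * 2.576 * 1.02 = 5.25504
sqrt(386) ≈ 19.646883
width = 5.25504 / 19.646883 ≈ 0.267474

0.2675


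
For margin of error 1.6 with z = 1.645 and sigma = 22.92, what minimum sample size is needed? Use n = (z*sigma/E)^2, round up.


z*sigma/E = 1.645 * 22.92 / 1.6 = 23.564625
(z*sigma/E)^2 ≈ 555.291551
round up: n = 556

556


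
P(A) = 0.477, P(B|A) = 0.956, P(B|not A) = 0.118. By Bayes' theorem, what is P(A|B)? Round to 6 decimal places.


P(A|B) = P(B|A)*P(A) / P(B), P(B) = P(B|A)*P(A) + P(B|not A)*P(not A)
P(B|A)*P(A) = 0.956 * 0.477 = 0.456012
P(B|not A)*P(not A) = 0.118 * 0.523 = 0.061714
P(B) = 0.456012 + 0.061714 = 0.517726
P(A|B) = 0.456012 / 0.517726 ≈ 0.88079795

0.880798


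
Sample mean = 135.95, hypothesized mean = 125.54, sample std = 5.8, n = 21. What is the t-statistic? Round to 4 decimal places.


t = (xbar - mu0) / (s/sqrt(n))
xbar - mu0 = 135.95 - 125.54 = 10.41
sqrt(21) ≈ 4.58257569
s/sqrt(n) = 5.8 / 4.58257569 ≈ 1.26566376
t = 10.41 / 1.26566376 ≈ 8.224933

8.2249


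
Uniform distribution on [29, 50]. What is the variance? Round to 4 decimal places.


Var = (b-a)^2 / 12
(b-a)^2 = (50 - 29)^2 = 441
Var = 441/12 = 36.75

36.7500


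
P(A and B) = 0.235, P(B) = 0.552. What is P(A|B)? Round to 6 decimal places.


P(A|B) = P(A and B) / P(B) = 0.235 / 0.552 = 235/552 ≈ 0.42572464

0.425725


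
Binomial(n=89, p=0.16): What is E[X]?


E[X] = n*p = 89 * 0.16 = 14.24

14.24


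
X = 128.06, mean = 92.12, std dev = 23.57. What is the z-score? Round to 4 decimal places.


z = (X - mu) / sigma
X - mu = 128.06 - 92.12 = 35.94
z = 35.94 / 23.57 = 3594/2357 ≈ 1.524820

1.5248


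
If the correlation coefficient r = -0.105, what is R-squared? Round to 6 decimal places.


R^2 = r^2 = (-0.105)^2 = 0.011025

0.011025


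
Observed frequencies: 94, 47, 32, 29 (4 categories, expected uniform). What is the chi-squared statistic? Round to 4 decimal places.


chi2 = sum((O-E)^2/E), E = total/4
total = 202, E = 202/4 = 50.5
(94 - 50.5)^2 / 50.5 = 1892.25 / 50.5 = 7569/202 ≈ 37.470297
(47 - 50.5)^2 / 50.5 = 12.25 / 50.5 = 49/202 ≈ 0.242574
(32 - 50.5)^2 / 50.5 = 342.25 / 50.5 = 1369/202 ≈ 6.777228
(29 - 50.5)^2 / 50.5 = 462.25 / 50.5 = 1849/202 ≈ 9.153465
chi2 = 5418/101 ≈ 53.643564

53.6436


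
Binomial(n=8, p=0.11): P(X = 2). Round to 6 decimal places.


P = C(n,k) * p^k * (1-p)^(n-k)
C(8,2) = 28
p^k = 0.11^2 = 0.0121
(1-p)^(n-k) = 0.89^6 ≈ 0.4969813
P = 28 * 0.0121 * 0.4969813 ≈ 0.168377

0.168377


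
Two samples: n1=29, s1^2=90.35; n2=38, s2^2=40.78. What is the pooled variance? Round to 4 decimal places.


sp^2 = ((n1-1)*s1^2 + (n2-1)*s2^2)/(n1+n2-2)
(n1-1)*s1^2 = 28 * 90.35 = 2529.8
(n2-1)*s2^2 = 37 * 40.78 = 1508.86
numerator = 2529.8 + 1508.86 = 4038.66
n1+n2-2 = 65
sp^2 = 4038.66 / 65 = 201933/3250 ≈ 62.133231

62.1332


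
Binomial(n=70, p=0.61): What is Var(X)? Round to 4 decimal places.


Var = n*p*(1-p) = 70 * 0.61 * 0.39 = 16.653

16.6530


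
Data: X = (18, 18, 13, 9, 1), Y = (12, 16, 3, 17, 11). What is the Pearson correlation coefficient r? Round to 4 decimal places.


r = sum((xi-xbar)(yi-ybar)) / sqrt(sum((xi-xbar)^2) * sum((yi-ybar)^2))
n = 5, xbar = 59/5 = 11.8, ybar = 59/5 = 11.8
Sxy = sum((xi-xbar)(yi-ybar)) = 10.8
Sxx = sum((xi-xbar)^2) = 202.8
Syy = sum((yi-ybar)^2) = 122.8
sqrt(Sxx*Syy) ≈ 157.809505
r = Sxy / sqrt(Sxx*Syy) = 10.8 / 157.809505 ≈ 0.068437

0.0684


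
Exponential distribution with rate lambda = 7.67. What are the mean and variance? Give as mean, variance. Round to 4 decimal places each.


mean = 1/lam, var = 1/lam^2
mean = 1 / 7.67 = 100/767 ≈ 0.130378
lam^2 = 7.67^2 = 58.8289
var = 1 / 58.8289 ≈ 0.016998

0.1304, 0.0170


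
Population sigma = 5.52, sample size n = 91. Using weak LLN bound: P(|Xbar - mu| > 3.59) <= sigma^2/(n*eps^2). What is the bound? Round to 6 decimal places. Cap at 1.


bound = min(1, sigma^2/(n*eps^2))
sigma^2 = 5.52^2 = 30.4704
n*eps^2 = 91 * 3.59^2 = 91 * 12.8881 = 1172.8171
sigma^2/(n*eps^2) = 30.4704 / 1172.8171 ≈ 0.02598052

0.025981


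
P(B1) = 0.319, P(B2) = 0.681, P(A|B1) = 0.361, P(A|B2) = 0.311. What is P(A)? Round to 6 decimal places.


P(A) = P(A|B1)*P(B1) + P(A|B2)*P(B2)
P(A|B1)*P(B1) = 0.361 * 0.319 = 0.115159
P(A|B2)*P(B2) = 0.311 * 0.681 = 0.211791
P(A) = 0.115159 + 0.211791 = 0.32695

0.326950


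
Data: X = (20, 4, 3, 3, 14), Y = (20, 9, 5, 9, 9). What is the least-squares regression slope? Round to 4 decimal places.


b = sum((xi-xbar)(yi-ybar)) / sum((xi-xbar)^2)
n = 5, xbar = 44/5 = 8.8, ybar = 52/5 = 10.4
Sxy = sum((xi-xbar)(yi-ybar)) = 146.4
Sxx = sum((xi-xbar)^2) = 242.8
b = Sxy / Sxx = 366/607 ≈ 0.602965

0.6030


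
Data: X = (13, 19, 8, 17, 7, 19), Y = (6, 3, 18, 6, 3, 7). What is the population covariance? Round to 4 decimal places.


Cov = (1/n)*sum((xi-xbar)(yi-ybar))
n = 6, xbar = 83/6 ≈ 13.833333, ybar = 43/6 ≈ 7.166667
sum((xi-xbar)(yi-ybar)) = -359/6 ≈ -59.833333
Cov = -59.833333 / 6 = -359/36 ≈ -9.972222

-9.9722


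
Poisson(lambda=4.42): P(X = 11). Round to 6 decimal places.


P = e^(-lam) * lam^k / k!
e^(-4.42) ≈ 0.01203423
lam^k = 4.42^11 ≈ 12578966.567134
k! = 11! = 39916800
P = 0.01203423 * 12578966.567134 / 39916800 ≈ 0.003792

0.003792


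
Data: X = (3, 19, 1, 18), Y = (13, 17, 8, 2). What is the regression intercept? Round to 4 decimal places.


a = ybar - b*xbar, where b = sum((xi-xbar)(yi-ybar)) / sum((xi-xbar)^2)
n = 4, xbar = 41/4 = 10.25, ybar = 40/4 = 10
Sxy = sum((xi-xbar)(yi-ybar)) = -4
Sxx = sum((xi-xbar)^2) = 274.75
b = Sxy / Sxx = -16/1099 ≈ -0.014559
a = 10 - (-0.014559) * 10.25 = 11154/1099 ≈ 10.149227

10.1492


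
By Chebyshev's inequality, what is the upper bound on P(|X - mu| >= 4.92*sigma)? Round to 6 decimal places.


P <= 1/k^2
k^2 = 4.92^2 = 24.2064
1/k^2 = 1 / 24.2064 ≈ 0.04131139

0.041311


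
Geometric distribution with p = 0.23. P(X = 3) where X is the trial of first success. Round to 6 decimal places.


P = (1-p)^(k-1) * p
(1-p)^(k-1) = 0.77^2 = 0.5929
P = 0.5929 * 0.23 = 0.136367

0.136367


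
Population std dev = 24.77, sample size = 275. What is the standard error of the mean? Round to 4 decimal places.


SE = sigma / sqrt(n)
sqrt(275) ≈ 16.583124
SE = 24.77 / 16.583124 ≈ 1.493687

1.4937


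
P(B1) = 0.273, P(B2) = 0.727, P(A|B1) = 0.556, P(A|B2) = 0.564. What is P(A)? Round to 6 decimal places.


P(A) = P(A|B1)*P(B1) + P(A|B2)*P(B2)
P(A|B1)*P(B1) = 0.556 * 0.273 = 0.151788
P(A|B2)*P(B2) = 0.564 * 0.727 = 0.410028
P(A) = 0.151788 + 0.410028 = 0.561816

0.561816


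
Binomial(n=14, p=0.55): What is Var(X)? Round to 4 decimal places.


Var = n*p*(1-p) = 14 * 0.55 * 0.45 = 3.465

3.4650


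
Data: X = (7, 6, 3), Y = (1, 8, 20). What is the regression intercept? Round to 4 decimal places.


a = ybar - b*xbar, where b = sum((xi-xbar)(yi-ybar)) / sum((xi-xbar)^2)
n = 3, xbar = 16/3 ≈ 5.333333, ybar = 29/3 ≈ 9.666667
Sxy = sum((xi-xbar)(yi-ybar)) = -119/3 ≈ -39.666667
Sxx = sum((xi-xbar)^2) = 26/3 ≈ 8.666667
b = Sxy / Sxx = -119/26 ≈ -4.576923
a = 9.666667 - (-4.576923) * 5.333333 = 443/13 ≈ 34.076923

34.0769


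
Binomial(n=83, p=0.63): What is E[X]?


E[X] = n*p = 83 * 0.63 = 52.29

52.29


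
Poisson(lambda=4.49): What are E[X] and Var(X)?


E[X] = Var(X) = lambda = 4.49

4.49, 4.49


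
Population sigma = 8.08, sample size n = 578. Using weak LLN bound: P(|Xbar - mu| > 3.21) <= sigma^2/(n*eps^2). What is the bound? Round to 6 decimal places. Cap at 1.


bound = min(1, sigma^2/(n*eps^2))
sigma^2 = 8.08^2 = 65.2864
n*eps^2 = 578 * 3.21^2 = 578 * 10.3041 = 5955.7698
sigma^2/(n*eps^2) = 65.2864 / 5955.7698 ≈ 0.01096187

0.010962


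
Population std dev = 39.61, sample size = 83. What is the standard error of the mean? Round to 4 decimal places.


SE = sigma / sqrt(n)
sqrt(83) ≈ 9.110434
SE = 39.61 / 9.110434 ≈ 4.347762

4.3478


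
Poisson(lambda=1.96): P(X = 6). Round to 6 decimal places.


P = e^(-lam) * lam^k / k!
e^(-1.96) ≈ 0.1408584
lam^k = 1.96^6 ≈ 56.693912
k! = 6! = 720
P = 0.1408584 * 56.693912 / 720 ≈ 0.011091

0.011091


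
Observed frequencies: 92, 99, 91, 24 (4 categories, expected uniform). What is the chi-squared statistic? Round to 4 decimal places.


chi2 = sum((O-E)^2/E), E = total/4
total = 306, E = 306/4 = 76.5
(92 - 76.5)^2 / 76.5 = 240.25 / 76.5 = 961/306 ≈ 3.140523
(99 - 76.5)^2 / 76.5 = 506.25 / 76.5 = 225/34 ≈ 6.617647
(91 - 76.5)^2 / 76.5 = 210.25 / 76.5 = 841/306 ≈ 2.748366
(24 - 76.5)^2 / 76.5 = 2756.25 / 76.5 = 1225/34 ≈ 36.029412
chi2 = 7426/153 ≈ 48.535948

48.5359


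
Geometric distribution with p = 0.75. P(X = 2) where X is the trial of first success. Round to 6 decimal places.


P = (1-p)^(k-1) * p
(1-p)^(k-1) = 0.25^1 = 0.25
P = 0.25 * 0.75 = 0.1875

0.187500


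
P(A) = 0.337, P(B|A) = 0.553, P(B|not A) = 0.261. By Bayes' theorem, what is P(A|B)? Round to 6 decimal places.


P(A|B) = P(B|A)*P(A) / P(B), P(B) = P(B|A)*P(A) + P(B|not A)*P(not A)
P(B|A)*P(A) = 0.553 * 0.337 = 0.186361
P(B|not A)*P(not A) = 0.261 * 0.663 = 0.173043
P(B) = 0.186361 + 0.173043 = 0.359404
P(A|B) = 0.186361 / 0.359404 ≈ 0.51852790

0.518528


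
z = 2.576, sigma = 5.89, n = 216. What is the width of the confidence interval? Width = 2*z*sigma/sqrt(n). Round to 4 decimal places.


width = 2*z*sigma/sqrt(n)
2*z*sigma = 2 * 2.576 * 5.89 = 30.34528
sqrt(216) ≈ 14.696938
width = 30.34528 / 14.696938 ≈ 2.064735

2.0647


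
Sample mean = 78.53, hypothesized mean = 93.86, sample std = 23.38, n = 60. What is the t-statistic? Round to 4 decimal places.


t = (xbar - mu0) / (s/sqrt(n))
xbar - mu0 = 78.53 - 93.86 = -15.33
sqrt(60) ≈ 7.74596669
s/sqrt(n) = 23.38 / 7.74596669 ≈ 3.01834502
t = -15.33 / 3.01834502 ≈ -5.078942

-5.0789


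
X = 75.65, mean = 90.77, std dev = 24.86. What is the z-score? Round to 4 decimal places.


z = (X - mu) / sigma
X - mu = 75.65 - 90.77 = -15.12
z = -15.12 / 24.86 = -756/1243 ≈ -0.608206

-0.6082


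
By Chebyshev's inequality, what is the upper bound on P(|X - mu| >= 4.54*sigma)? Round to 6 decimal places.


P <= 1/k^2
k^2 = 4.54^2 = 20.6116
1/k^2 = 1 / 20.6116 ≈ 0.04851637

0.048516


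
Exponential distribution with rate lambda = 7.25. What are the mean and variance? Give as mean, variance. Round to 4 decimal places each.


mean = 1/lam, var = 1/lam^2
mean = 1 / 7.25 = 4/29 ≈ 0.137931
lam^2 = 7.25^2 = 52.5625
var = 1 / 52.5625 = 16/841 ≈ 0.019025

0.1379, 0.0190


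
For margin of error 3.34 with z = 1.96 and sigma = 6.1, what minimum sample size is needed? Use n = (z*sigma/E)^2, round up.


z*sigma/E = 1.96 * 6.1 / 3.34 = 2989/835 ≈ 3.579641
(z*sigma/E)^2 ≈ 12.813828
round up: n = 13

13


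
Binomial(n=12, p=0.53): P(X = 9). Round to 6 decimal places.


P = C(n,k) * p^k * (1-p)^(n-k)
C(12,9) = 220
p^k = 0.53^9 ≈ 0.003299764
(1-p)^(n-k) = 0.47^3 = 0.103823
P = 220 * 0.003299764 * 0.103823 ≈ 0.075370

0.075370


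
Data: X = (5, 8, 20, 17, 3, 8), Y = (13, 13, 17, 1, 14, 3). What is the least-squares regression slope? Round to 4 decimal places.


b = sum((xi-xbar)(yi-ybar)) / sum((xi-xbar)^2)
n = 6, xbar = 61/6 ≈ 10.166667, ybar = 61/6 ≈ 10.166667
Sxy = sum((xi-xbar)(yi-ybar)) = -169/6 ≈ -28.166667
Sxx = sum((xi-xbar)^2) = 1385/6 ≈ 230.833333
b = Sxy / Sxx = -169/1385 ≈ -0.122022

-0.1220


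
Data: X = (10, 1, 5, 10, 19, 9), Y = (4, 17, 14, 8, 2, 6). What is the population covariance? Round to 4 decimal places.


Cov = (1/n)*sum((xi-xbar)(yi-ybar))
n = 6, xbar = 54/6 = 9, ybar = 51/6 = 8.5
sum((xi-xbar)(yi-ybar)) = -160
Cov = -160 / 6 = -80/3 ≈ -26.666667

-26.6667


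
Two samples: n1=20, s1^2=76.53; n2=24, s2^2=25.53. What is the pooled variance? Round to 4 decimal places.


sp^2 = ((n1-1)*s1^2 + (n2-1)*s2^2)/(n1+n2-2)
(n1-1)*s1^2 = 19 * 76.53 = 1454.07
(n2-1)*s2^2 = 23 * 25.53 = 587.19
numerator = 1454.07 + 587.19 = 2041.26
n1+n2-2 = 42
sp^2 = 2041.26 / 42 = 34021/700 ≈ 48.601429

48.6014


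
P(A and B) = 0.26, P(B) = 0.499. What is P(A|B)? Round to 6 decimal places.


P(A|B) = P(A and B) / P(B) = 0.26 / 0.499 = 260/499 ≈ 0.52104208

0.521042


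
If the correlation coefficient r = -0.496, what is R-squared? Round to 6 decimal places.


R^2 = r^2 = (-0.496)^2 = 0.246016

0.246016


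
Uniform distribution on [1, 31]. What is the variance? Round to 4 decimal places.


Var = (b-a)^2 / 12
(b-a)^2 = (31 - 1)^2 = 900
Var = 900/12 = 75

75.0000


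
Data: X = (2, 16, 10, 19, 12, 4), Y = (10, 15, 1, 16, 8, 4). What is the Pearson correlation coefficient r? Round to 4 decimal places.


r = sum((xi-xbar)(yi-ybar)) / sqrt(sum((xi-xbar)^2) * sum((yi-ybar)^2))
n = 6, xbar = 63/6 = 10.5, ybar = 54/6 = 9
Sxy = sum((xi-xbar)(yi-ybar)) = 119
Sxx = sum((xi-xbar)^2) = 219.5
Syy = sum((yi-ybar)^2) = 176
sqrt(Sxx*Syy) ≈ 196.550248
r = Sxy / sqrt(Sxx*Syy) = 119 / 196.550248 ≈ 0.605443

0.6054


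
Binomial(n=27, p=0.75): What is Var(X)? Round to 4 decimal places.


Var = n*p*(1-p) = 27 * 0.75 * 0.25 = 5.0625

5.0625


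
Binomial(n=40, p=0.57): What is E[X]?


E[X] = n*p = 40 * 0.57 = 22.8

22.8


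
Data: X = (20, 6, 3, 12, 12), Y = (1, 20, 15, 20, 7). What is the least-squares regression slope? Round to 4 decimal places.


b = sum((xi-xbar)(yi-ybar)) / sum((xi-xbar)^2)
n = 5, xbar = 53/5 = 10.6, ybar = 63/5 = 12.6
Sxy = sum((xi-xbar)(yi-ybar)) = -158.8
Sxx = sum((xi-xbar)^2) = 171.2
b = Sxy / Sxx = -397/428 ≈ -0.927570

-0.9276


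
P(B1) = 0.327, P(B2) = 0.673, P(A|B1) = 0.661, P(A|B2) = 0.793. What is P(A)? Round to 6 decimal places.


P(A) = P(A|B1)*P(B1) + P(A|B2)*P(B2)
P(A|B1)*P(B1) = 0.661 * 0.327 = 0.216147
P(A|B2)*P(B2) = 0.793 * 0.673 = 0.533689
P(A) = 0.216147 + 0.533689 = 0.749836

0.749836


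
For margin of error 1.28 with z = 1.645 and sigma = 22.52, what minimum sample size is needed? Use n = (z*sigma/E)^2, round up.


z*sigma/E = 1.645 * 22.52 / 1.28 = 185227/6400 ≈ 28.941719
(z*sigma/E)^2 ≈ 837.623084
round up: n = 838

838


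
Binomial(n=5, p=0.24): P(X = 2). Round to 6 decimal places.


P = C(n,k) * p^k * (1-p)^(n-k)
C(5,2) = 10
p^k = 0.24^2 = 0.0576
(1-p)^(n-k) = 0.76^3 = 0.438976
P = 10 * 0.0576 * 0.438976 ≈ 0.252850

0.252850


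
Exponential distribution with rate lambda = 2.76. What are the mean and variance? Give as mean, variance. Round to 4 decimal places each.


mean = 1/lam, var = 1/lam^2
mean = 1 / 2.76 = 25/69 ≈ 0.362319
lam^2 = 2.76^2 = 7.6176
var = 1 / 7.6176 = 625/4761 ≈ 0.131275

0.3623, 0.1313


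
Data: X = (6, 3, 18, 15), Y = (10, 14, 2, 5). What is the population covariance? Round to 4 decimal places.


Cov = (1/n)*sum((xi-xbar)(yi-ybar))
n = 4, xbar = 42/4 = 10.5, ybar = 31/4 = 7.75
sum((xi-xbar)(yi-ybar)) = -112.5
Cov = -112.5 / 4 = -28.125

-28.1250


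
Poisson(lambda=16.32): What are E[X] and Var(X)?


E[X] = Var(X) = lambda = 16.32

16.32, 16.32


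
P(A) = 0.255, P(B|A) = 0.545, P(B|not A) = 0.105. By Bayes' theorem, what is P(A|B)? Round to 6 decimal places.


P(A|B) = P(B|A)*P(A) / P(B), P(B) = P(B|A)*P(A) + P(B|not A)*P(not A)
P(B|A)*P(A) = 0.545 * 0.255 = 0.138975
P(B|not A)*P(not A) = 0.105 * 0.745 = 0.078225
P(B) = 0.138975 + 0.078225 = 0.2172
P(A|B) = 0.138975 / 0.2172 = 1853/2896 ≈ 0.63984807

0.639848


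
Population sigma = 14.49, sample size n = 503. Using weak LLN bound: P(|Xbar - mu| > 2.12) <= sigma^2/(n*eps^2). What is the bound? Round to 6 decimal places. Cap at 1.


bound = min(1, sigma^2/(n*eps^2))
sigma^2 = 14.49^2 = 209.9601
n*eps^2 = 503 * 2.12^2 = 503 * 4.4944 = 2260.6832
sigma^2/(n*eps^2) = 209.9601 / 2260.6832 ≈ 0.09287462

0.092875


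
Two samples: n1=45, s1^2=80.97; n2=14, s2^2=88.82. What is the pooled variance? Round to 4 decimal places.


sp^2 = ((n1-1)*s1^2 + (n2-1)*s2^2)/(n1+n2-2)
(n1-1)*s1^2 = 44 * 80.97 = 3562.68
(n2-1)*s2^2 = 13 * 88.82 = 1154.66
numerator = 3562.68 + 1154.66 = 4717.34
n1+n2-2 = 57
sp^2 = 4717.34 / 57 = 235867/2850 ≈ 82.760351

82.7604


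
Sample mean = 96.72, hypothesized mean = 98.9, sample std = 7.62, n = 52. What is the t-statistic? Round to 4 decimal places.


t = (xbar - mu0) / (s/sqrt(n))
xbar - mu0 = 96.72 - 98.9 = -2.18
sqrt(52) ≈ 7.21110255
s/sqrt(n) = 7.62 / 7.21110255 ≈ 1.05670387
t = -2.18 / 1.05670387 ≈ -2.063019

-2.0630


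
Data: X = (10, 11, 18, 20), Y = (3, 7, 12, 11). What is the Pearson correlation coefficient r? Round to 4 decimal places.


r = sum((xi-xbar)(yi-ybar)) / sqrt(sum((xi-xbar)^2) * sum((yi-ybar)^2))
n = 4, xbar = 59/4 = 14.75, ybar = 33/4 = 8.25
Sxy = sum((xi-xbar)(yi-ybar)) = 56.25
Sxx = sum((xi-xbar)^2) = 74.75
Syy = sum((yi-ybar)^2) = 50.75
sqrt(Sxx*Syy) ≈ 61.591903
r = Sxy / sqrt(Sxx*Syy) = 56.25 / 61.591903 ≈ 0.913269

0.9133


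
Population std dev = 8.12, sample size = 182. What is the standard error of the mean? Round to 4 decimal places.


SE = sigma / sqrt(n)
sqrt(182) ≈ 13.490738
SE = 8.12 / 13.490738 ≈ 0.601894

0.6019


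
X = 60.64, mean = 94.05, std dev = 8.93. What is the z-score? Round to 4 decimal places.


z = (X - mu) / sigma
X - mu = 60.64 - 94.05 = -33.41
z = -33.41 / 8.93 = -3341/893 ≈ -3.741321

-3.7413


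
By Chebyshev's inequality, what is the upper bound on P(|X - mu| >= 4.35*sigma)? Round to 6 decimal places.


P <= 1/k^2
k^2 = 4.35^2 = 18.9225
1/k^2 = 1 / 18.9225 = 400/7569 ≈ 0.05284714

0.052847


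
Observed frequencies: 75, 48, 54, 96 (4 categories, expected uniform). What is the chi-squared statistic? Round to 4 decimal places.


chi2 = sum((O-E)^2/E), E = total/4
total = 273, E = 273/4 = 68.25
(75 - 68.25)^2 / 68.25 = 45.5625 / 68.25 = 243/364 ≈ 0.667582
(48 - 68.25)^2 / 68.25 = 410.0625 / 68.25 = 2187/364 ≈ 6.008242
(54 - 68.25)^2 / 68.25 = 203.0625 / 68.25 = 1083/364 ≈ 2.975275
(96 - 68.25)^2 / 68.25 = 770.0625 / 68.25 = 4107/364 ≈ 11.282967
chi2 = 1905/91 ≈ 20.934066

20.9341


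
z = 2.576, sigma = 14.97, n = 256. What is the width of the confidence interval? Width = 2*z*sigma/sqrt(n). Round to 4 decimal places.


width = 2*z*sigma/sqrt(n)
2*z*sigma = 2 * 2.576 * 14.97 = 77.12544
sqrt(256) = 16
width = 77.12544 / 16 = 4.82034

4.8203


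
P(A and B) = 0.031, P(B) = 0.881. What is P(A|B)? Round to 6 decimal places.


P(A|B) = P(A and B) / P(B) = 0.031 / 0.881 = 31/881 ≈ 0.03518729

0.035187


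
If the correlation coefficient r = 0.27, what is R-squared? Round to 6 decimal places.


R^2 = r^2 = (0.27)^2 = 0.0729

0.072900


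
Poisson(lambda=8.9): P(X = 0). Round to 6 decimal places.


P = e^(-lam) * lam^k / k!
e^(-8.9) ≈ 0.0001363889
lam^k = 8.9^0 = 1
k! = 0! = 1
P = 0.0001363889 * 1 / 1 ≈ 0.000136

0.000136


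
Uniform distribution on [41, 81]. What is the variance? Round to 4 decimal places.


Var = (b-a)^2 / 12
(b-a)^2 = (81 - 41)^2 = 1600
Var = 1600/12 ≈ 133.333333

133.3333


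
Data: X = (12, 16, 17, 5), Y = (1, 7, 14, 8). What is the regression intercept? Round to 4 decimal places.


a = ybar - b*xbar, where b = sum((xi-xbar)(yi-ybar)) / sum((xi-xbar)^2)
n = 4, xbar = 50/4 = 12.5, ybar = 30/4 = 7.5
Sxy = sum((xi-xbar)(yi-ybar)) = 27
Sxx = sum((xi-xbar)^2) = 89
b = Sxy / Sxx = 27/89 ≈ 0.303371
a = 7.5 - 0.303371 * 12.5 = 330/89 ≈ 3.707865

3.7079


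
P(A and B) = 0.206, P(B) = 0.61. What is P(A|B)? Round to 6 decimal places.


P(A|B) = P(A and B) / P(B) = 0.206 / 0.61 = 103/305 ≈ 0.33770492

0.337705


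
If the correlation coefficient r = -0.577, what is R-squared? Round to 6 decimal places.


R^2 = r^2 = (-0.577)^2 = 0.332929

0.332929


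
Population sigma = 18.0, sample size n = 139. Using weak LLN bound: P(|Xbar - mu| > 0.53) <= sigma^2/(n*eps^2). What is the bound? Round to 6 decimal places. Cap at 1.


bound = min(1, sigma^2/(n*eps^2))
sigma^2 = 18.0^2 = 324
n*eps^2 = 139 * 0.53^2 = 139 * 0.2809 = 39.0451
sigma^2/(n*eps^2) = 324 / 39.0451 ≈ 8.29809630
this exceeds 1, so the bound is capped at 1

1.000000


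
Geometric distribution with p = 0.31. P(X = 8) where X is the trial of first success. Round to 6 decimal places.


P = (1-p)^(k-1) * p
(1-p)^(k-1) = 0.69^7 ≈ 0.07446353
P = 0.07446353 * 0.31 ≈ 0.02308370

0.023084


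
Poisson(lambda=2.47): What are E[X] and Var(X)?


E[X] = Var(X) = lambda = 2.47

2.47, 2.47


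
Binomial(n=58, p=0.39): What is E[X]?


E[X] = n*p = 58 * 0.39 = 22.62

22.62


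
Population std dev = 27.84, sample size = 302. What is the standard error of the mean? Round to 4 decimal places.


SE = sigma / sqrt(n)
sqrt(302) ≈ 17.378147
SE = 27.84 / 17.378147 ≈ 1.602012

1.6020


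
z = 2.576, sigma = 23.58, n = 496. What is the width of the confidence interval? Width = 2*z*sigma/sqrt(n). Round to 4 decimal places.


width = 2*z*sigma/sqrt(n)
2*z*sigma = 2 * 2.576 * 23.58 = 121.48416
sqrt(496) ≈ 22.271057
width = 121.48416 / 22.271057 ≈ 5.454800

5.4548


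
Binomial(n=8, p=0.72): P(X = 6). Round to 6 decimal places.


P = C(n,k) * p^k * (1-p)^(n-k)
C(8,6) = 28
p^k = 0.72^6 ≈ 0.1393141
(1-p)^(n-k) = 0.28^2 = 0.0784
P = 28 * 0.1393141 * 0.0784 ≈ 0.305822

0.305822


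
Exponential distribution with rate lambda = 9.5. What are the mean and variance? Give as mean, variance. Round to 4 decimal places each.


mean = 1/lam, var = 1/lam^2
mean = 1 / 9.5 = 2/19 ≈ 0.105263
lam^2 = 9.5^2 = 90.25
var = 1 / 90.25 = 4/361 ≈ 0.011080

0.1053, 0.0111


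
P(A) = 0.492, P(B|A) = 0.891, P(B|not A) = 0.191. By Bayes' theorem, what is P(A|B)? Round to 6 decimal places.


P(A|B) = P(B|A)*P(A) / P(B), P(B) = P(B|A)*P(A) + P(B|not A)*P(not A)
P(B|A)*P(A) = 0.891 * 0.492 = 0.438372
P(B|not A)*P(not A) = 0.191 * 0.508 = 0.097028
P(B) = 0.438372 + 0.097028 = 0.5354
P(A|B) = 0.438372 / 0.5354 ≈ 0.81877475

0.818775


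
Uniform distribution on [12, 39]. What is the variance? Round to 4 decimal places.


Var = (b-a)^2 / 12
(b-a)^2 = (39 - 12)^2 = 729
Var = 729/12 = 60.75

60.7500


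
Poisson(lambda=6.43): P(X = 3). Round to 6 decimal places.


P = e^(-lam) * lam^k / k!
e^(-6.43) ≈ 0.001612451
lam^k = 6.43^3 = 265.847707
k! = 3! = 6
P = 0.001612451 * 265.847707 / 6 ≈ 0.071444

0.071444


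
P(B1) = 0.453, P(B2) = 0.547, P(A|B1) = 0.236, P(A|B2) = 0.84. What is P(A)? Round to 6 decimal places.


P(A) = P(A|B1)*P(B1) + P(A|B2)*P(B2)
P(A|B1)*P(B1) = 0.236 * 0.453 = 0.106908
P(A|B2)*P(B2) = 0.84 * 0.547 = 0.45948
P(A) = 0.106908 + 0.45948 = 0.566388

0.566388


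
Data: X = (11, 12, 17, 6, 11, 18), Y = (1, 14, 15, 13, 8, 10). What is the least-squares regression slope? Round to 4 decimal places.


b = sum((xi-xbar)(yi-ybar)) / sum((xi-xbar)^2)
n = 6, xbar = 75/6 = 12.5, ybar = 61/6 ≈ 10.166667
Sxy = sum((xi-xbar)(yi-ybar)) = 17.5
Sxx = sum((xi-xbar)^2) = 97.5
b = Sxy / Sxx = 7/39 ≈ 0.179487

0.1795


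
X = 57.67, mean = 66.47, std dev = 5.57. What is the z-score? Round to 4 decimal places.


z = (X - mu) / sigma
X - mu = 57.67 - 66.47 = -8.8
z = -8.8 / 5.57 = -880/557 ≈ -1.579892

-1.5799


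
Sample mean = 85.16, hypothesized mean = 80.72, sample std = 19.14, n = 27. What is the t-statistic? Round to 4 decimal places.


t = (xbar - mu0) / (s/sqrt(n))
xbar - mu0 = 85.16 - 80.72 = 4.44
sqrt(27) ≈ 5.19615242
s/sqrt(n) = 19.14 / 5.19615242 ≈ 3.68349472
t = 4.44 / 3.68349472 ≈ 1.205377

1.2054


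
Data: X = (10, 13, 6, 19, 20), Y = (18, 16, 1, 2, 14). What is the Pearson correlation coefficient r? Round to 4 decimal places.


r = sum((xi-xbar)(yi-ybar)) / sqrt(sum((xi-xbar)^2) * sum((yi-ybar)^2))
n = 5, xbar = 68/5 = 13.6, ybar = 51/5 = 10.2
Sxy = sum((xi-xbar)(yi-ybar)) = 18.4
Sxx = sum((xi-xbar)^2) = 141.2
Syy = sum((yi-ybar)^2) = 260.8
sqrt(Sxx*Syy) ≈ 191.898306
r = Sxy / sqrt(Sxx*Syy) = 18.4 / 191.898306 ≈ 0.095884

0.0959


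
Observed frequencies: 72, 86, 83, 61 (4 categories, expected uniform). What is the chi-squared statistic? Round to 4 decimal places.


chi2 = sum((O-E)^2/E), E = total/4
total = 302, E = 302/4 = 75.5
(72 - 75.5)^2 / 75.5 = 12.25 / 75.5 = 49/302 ≈ 0.162252
(86 - 75.5)^2 / 75.5 = 110.25 / 75.5 = 441/302 ≈ 1.460265
(83 - 75.5)^2 / 75.5 = 56.25 / 75.5 = 225/302 ≈ 0.745033
(61 - 75.5)^2 / 75.5 = 210.25 / 75.5 = 841/302 ≈ 2.784768
chi2 = 778/151 ≈ 5.152318

5.1523


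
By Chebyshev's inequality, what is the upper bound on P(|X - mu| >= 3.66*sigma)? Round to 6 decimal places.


P <= 1/k^2
k^2 = 3.66^2 = 13.3956
1/k^2 = 1 / 13.3956 ≈ 0.07465138

0.074651


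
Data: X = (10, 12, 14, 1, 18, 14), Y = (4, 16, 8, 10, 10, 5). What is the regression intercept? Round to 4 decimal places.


a = ybar - b*xbar, where b = sum((xi-xbar)(yi-ybar)) / sum((xi-xbar)^2)
n = 6, xbar = 69/6 = 11.5, ybar = 53/6 ≈ 8.833333
Sxy = sum((xi-xbar)(yi-ybar)) = -5.5
Sxx = sum((xi-xbar)^2) = 167.5
b = Sxy / Sxx = -11/335 ≈ -0.032836
a = 8.833333 - (-0.032836) * 11.5 = 9257/1005 ≈ 9.210945

9.2109


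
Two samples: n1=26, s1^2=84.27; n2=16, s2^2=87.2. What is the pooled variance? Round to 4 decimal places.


sp^2 = ((n1-1)*s1^2 + (n2-1)*s2^2)/(n1+n2-2)
(n1-1)*s1^2 = 25 * 84.27 = 2106.75
(n2-1)*s2^2 = 15 * 87.2 = 1308
numerator = 2106.75 + 1308 = 3414.75
n1+n2-2 = 40
sp^2 = 3414.75 / 40 = 85.36875

85.3688


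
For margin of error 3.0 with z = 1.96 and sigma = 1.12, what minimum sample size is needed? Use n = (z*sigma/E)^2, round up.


z*sigma/E = 1.96 * 1.12 / 3.0 = 1372/1875 ≈ 0.731733
(z*sigma/E)^2 ≈ 0.535434
round up: n = 1

1


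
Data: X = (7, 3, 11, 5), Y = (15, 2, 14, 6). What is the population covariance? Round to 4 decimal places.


Cov = (1/n)*sum((xi-xbar)(yi-ybar))
n = 4, xbar = 26/4 = 6.5, ybar = 37/4 = 9.25
sum((xi-xbar)(yi-ybar)) = 54.5
Cov = 54.5 / 4 = 13.625

13.6250


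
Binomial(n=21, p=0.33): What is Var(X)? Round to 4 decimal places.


Var = n*p*(1-p) = 21 * 0.33 * 0.67 = 4.6431

4.6431


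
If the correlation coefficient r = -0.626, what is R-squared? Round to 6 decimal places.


R^2 = r^2 = (-0.626)^2 = 0.391876

0.391876


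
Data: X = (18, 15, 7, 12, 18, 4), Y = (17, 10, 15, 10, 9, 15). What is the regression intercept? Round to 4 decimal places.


a = ybar - b*xbar, where b = sum((xi-xbar)(yi-ybar)) / sum((xi-xbar)^2)
n = 6, xbar = 74/6 = 37/3 ≈ 12.333333, ybar = 76/6 = 38/3 ≈ 12.666667
Sxy = sum((xi-xbar)(yi-ybar)) = -103/3 ≈ -34.333333
Sxx = sum((xi-xbar)^2) = 508/3 ≈ 169.333333
b = Sxy / Sxx = -103/508 ≈ -0.202756
a = 12.666667 - (-0.202756) * 12.333333 = 7705/508 ≈ 15.167323

15.1673


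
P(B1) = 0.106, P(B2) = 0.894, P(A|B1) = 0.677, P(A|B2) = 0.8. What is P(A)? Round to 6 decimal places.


P(A) = P(A|B1)*P(B1) + P(A|B2)*P(B2)
P(A|B1)*P(B1) = 0.677 * 0.106 = 0.071762
P(A|B2)*P(B2) = 0.8 * 0.894 = 0.7152
P(A) = 0.071762 + 0.7152 = 0.786962

0.786962


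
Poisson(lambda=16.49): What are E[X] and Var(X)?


E[X] = Var(X) = lambda = 16.49

16.49, 16.49


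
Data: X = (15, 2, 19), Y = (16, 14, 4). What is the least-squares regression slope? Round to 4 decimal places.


b = sum((xi-xbar)(yi-ybar)) / sum((xi-xbar)^2)
n = 3, xbar = 36/3 = 12, ybar = 34/3 ≈ 11.333333
Sxy = sum((xi-xbar)(yi-ybar)) = -64
Sxx = sum((xi-xbar)^2) = 158
b = Sxy / Sxx = -32/79 ≈ -0.405063

-0.4051


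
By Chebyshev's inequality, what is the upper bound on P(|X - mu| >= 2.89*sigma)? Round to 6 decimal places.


P <= 1/k^2
k^2 = 2.89^2 = 8.3521
1/k^2 = 1 / 8.3521 ≈ 0.11973037

0.119730


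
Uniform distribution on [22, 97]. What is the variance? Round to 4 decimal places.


Var = (b-a)^2 / 12
(b-a)^2 = (97 - 22)^2 = 5625
Var = 5625/12 = 468.75

468.7500


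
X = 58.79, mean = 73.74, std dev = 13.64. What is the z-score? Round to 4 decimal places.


z = (X - mu) / sigma
X - mu = 58.79 - 73.74 = -14.95
z = -14.95 / 13.64 = -1495/1364 ≈ -1.096041

-1.0960


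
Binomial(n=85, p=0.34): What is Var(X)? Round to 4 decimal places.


Var = n*p*(1-p) = 85 * 0.34 * 0.66 = 19.074

19.0740


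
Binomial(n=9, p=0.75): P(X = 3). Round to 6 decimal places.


P = C(n,k) * p^k * (1-p)^(n-k)
C(9,3) = 84
p^k = 0.75^3 = 0.421875
(1-p)^(n-k) = 0.25^6 = 1/4096 ≈ 0.0002441406
P = 84 * 0.421875 * 0.0002441406 ≈ 0.008652

0.008652


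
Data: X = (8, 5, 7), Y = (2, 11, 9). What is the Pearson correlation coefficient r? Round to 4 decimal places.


r = sum((xi-xbar)(yi-ybar)) / sqrt(sum((xi-xbar)^2) * sum((yi-ybar)^2))
n = 3, xbar = 20/3 ≈ 6.666667, ybar = 22/3 ≈ 7.333333
Sxy = sum((xi-xbar)(yi-ybar)) = -38/3 ≈ -12.666667
Sxx = sum((xi-xbar)^2) = 14/3 ≈ 4.666667
Syy = sum((yi-ybar)^2) = 134/3 ≈ 44.666667
sqrt(Sxx*Syy) ≈ 14.437605
r = Sxy / sqrt(Sxx*Syy) = -12.666667 / 14.437605 ≈ -0.877338

-0.8773


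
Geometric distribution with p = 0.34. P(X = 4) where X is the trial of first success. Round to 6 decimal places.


P = (1-p)^(k-1) * p
(1-p)^(k-1) = 0.66^3 = 0.287496
P = 0.287496 * 0.34 = 0.09774864

0.097749


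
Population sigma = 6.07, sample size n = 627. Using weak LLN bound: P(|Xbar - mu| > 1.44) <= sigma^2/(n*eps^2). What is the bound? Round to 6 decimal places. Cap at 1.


bound = min(1, sigma^2/(n*eps^2))
sigma^2 = 6.07^2 = 36.8449
n*eps^2 = 627 * 1.44^2 = 627 * 2.0736 = 1300.1472
sigma^2/(n*eps^2) = 36.8449 / 1300.1472 ≈ 0.02833902

0.028339


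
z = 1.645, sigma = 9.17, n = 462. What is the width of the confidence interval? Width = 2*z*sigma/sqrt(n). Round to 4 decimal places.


width = 2*z*sigma/sqrt(n)
2*z*sigma = 2 * 1.645 * 9.17 = 30.1693
sqrt(462) ≈ 21.494185
width = 30.1693 / 21.494185 ≈ 1.403603

1.4036


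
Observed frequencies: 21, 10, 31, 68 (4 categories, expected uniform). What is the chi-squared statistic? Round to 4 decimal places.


chi2 = sum((O-E)^2/E), E = total/4
total = 130, E = 130/4 = 32.5
(21 - 32.5)^2 / 32.5 = 132.25 / 32.5 = 529/130 ≈ 4.069231
(10 - 32.5)^2 / 32.5 = 506.25 / 32.5 = 405/26 ≈ 15.576923
(31 - 32.5)^2 / 32.5 = 2.25 / 32.5 = 9/130 ≈ 0.069231
(68 - 32.5)^2 / 32.5 = 1260.25 / 32.5 = 5041/130 ≈ 38.776923
chi2 = 3802/65 ≈ 58.492308

58.4923


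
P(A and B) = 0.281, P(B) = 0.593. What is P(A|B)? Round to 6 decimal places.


P(A|B) = P(A and B) / P(B) = 0.281 / 0.593 = 281/593 ≈ 0.47386172

0.473862


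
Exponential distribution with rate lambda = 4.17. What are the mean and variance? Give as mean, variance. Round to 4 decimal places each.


mean = 1/lam, var = 1/lam^2
mean = 1 / 4.17 = 100/417 ≈ 0.239808
lam^2 = 4.17^2 = 17.3889
var = 1 / 17.3889 ≈ 0.057508

0.2398, 0.0575


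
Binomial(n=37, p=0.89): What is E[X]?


E[X] = n*p = 37 * 0.89 = 32.93

32.93


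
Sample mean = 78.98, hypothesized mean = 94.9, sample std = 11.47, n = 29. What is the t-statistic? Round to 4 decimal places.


t = (xbar - mu0) / (s/sqrt(n))
xbar - mu0 = 78.98 - 94.9 = -15.92
sqrt(29) ≈ 5.38516481
s/sqrt(n) = 11.47 / 5.38516481 ≈ 2.12992553
t = -15.92 / 2.12992553 ≈ -7.474440

-7.4744


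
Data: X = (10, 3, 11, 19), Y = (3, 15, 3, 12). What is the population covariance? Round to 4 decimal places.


Cov = (1/n)*sum((xi-xbar)(yi-ybar))
n = 4, xbar = 43/4 = 10.75, ybar = 33/4 = 8.25
sum((xi-xbar)(yi-ybar)) = -18.75
Cov = -18.75 / 4 = -4.6875

-4.6875


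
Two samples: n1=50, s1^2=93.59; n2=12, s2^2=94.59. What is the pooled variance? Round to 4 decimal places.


sp^2 = ((n1-1)*s1^2 + (n2-1)*s2^2)/(n1+n2-2)
(n1-1)*s1^2 = 49 * 93.59 = 4585.91
(n2-1)*s2^2 = 11 * 94.59 = 1040.49
numerator = 4585.91 + 1040.49 = 5626.4
n1+n2-2 = 60
sp^2 = 5626.4 / 60 = 7033/75 ≈ 93.773333

93.7733


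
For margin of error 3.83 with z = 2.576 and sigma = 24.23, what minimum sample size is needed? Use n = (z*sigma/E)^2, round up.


z*sigma/E = 2.576 * 24.23 / 3.83 ≈ 16.296731
(z*sigma/E)^2 ≈ 265.583444
round up: n = 266

266


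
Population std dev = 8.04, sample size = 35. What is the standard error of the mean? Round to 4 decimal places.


SE = sigma / sqrt(n)
sqrt(35) ≈ 5.916080
SE = 8.04 / 5.916080 ≈ 1.359008

1.3590


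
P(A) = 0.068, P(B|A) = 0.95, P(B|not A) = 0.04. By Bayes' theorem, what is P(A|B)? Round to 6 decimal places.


P(A|B) = P(B|A)*P(A) / P(B), P(B) = P(B|A)*P(A) + P(B|not A)*P(not A)
P(B|A)*P(A) = 0.95 * 0.068 = 0.0646
P(B|not A)*P(not A) = 0.04 * 0.932 = 0.03728
P(B) = 0.0646 + 0.03728 = 0.10188
P(A|B) = 0.0646 / 0.10188 = 1615/2547 ≈ 0.63407931

0.634079


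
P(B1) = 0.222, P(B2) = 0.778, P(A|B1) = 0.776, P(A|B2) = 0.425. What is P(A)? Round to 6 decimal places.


P(A) = P(A|B1)*P(B1) + P(A|B2)*P(B2)
P(A|B1)*P(B1) = 0.776 * 0.222 = 0.172272
P(A|B2)*P(B2) = 0.425 * 0.778 = 0.33065
P(A) = 0.172272 + 0.33065 = 0.502922

0.502922


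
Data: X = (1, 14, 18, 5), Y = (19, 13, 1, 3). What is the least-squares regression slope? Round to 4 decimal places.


b = sum((xi-xbar)(yi-ybar)) / sum((xi-xbar)^2)
n = 4, xbar = 38/4 = 9.5, ybar = 36/4 = 9
Sxy = sum((xi-xbar)(yi-ybar)) = -108
Sxx = sum((xi-xbar)^2) = 185
b = Sxy / Sxx = -108/185 ≈ -0.583784

-0.5838


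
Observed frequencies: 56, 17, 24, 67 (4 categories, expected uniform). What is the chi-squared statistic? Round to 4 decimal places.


chi2 = sum((O-E)^2/E), E = total/4
total = 164, E = 164/4 = 41
(56 - 41)^2 / 41 = 225 / 41 = 225/41 ≈ 5.487805
(17 - 41)^2 / 41 = 576 / 41 = 576/41 ≈ 14.048780
(24 - 41)^2 / 41 = 289 / 41 = 289/41 ≈ 7.048780
(67 - 41)^2 / 41 = 676 / 41 = 676/41 ≈ 16.487805
chi2 = 1766/41 ≈ 43.073171

43.0732


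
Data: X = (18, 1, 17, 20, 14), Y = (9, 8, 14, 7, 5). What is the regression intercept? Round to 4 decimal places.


a = ybar - b*xbar, where b = sum((xi-xbar)(yi-ybar)) / sum((xi-xbar)^2)
n = 5, xbar = 70/5 = 14, ybar = 43/5 = 8.6
Sxy = sum((xi-xbar)(yi-ybar)) = 16
Sxx = sum((xi-xbar)^2) = 230
b = Sxy / Sxx = 8/115 ≈ 0.069565
a = 8.6 - 0.069565 * 14 = 877/115 ≈ 7.626087

7.6261


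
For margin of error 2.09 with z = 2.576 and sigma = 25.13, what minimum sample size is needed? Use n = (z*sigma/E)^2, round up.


z*sigma/E = 2.576 * 25.13 / 2.09 ≈ 30.973627
(z*sigma/E)^2 ≈ 959.365557
round up: n = 960

960


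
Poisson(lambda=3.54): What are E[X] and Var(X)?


E[X] = Var(X) = lambda = 3.54

3.54, 3.54


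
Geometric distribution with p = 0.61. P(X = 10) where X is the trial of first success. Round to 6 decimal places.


P = (1-p)^(k-1) * p
(1-p)^(k-1) = 0.39^9 ≈ 0.0002087284
P = 0.0002087284 * 0.61 ≈ 0.0001273243

0.000127


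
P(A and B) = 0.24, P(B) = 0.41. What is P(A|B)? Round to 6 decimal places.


P(A|B) = P(A and B) / P(B) = 0.24 / 0.41 = 24/41 ≈ 0.58536585

0.585366


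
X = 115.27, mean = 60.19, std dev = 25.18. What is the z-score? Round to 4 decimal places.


z = (X - mu) / sigma
X - mu = 115.27 - 60.19 = 55.08
z = 55.08 / 25.18 = 2754/1259 ≈ 2.187450

2.1875


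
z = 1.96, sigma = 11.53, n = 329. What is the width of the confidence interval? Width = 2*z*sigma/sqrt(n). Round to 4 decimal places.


width = 2*z*sigma/sqrt(n)
2*z*sigma = 2 * 1.96 * 11.53 = 45.1976
sqrt(329) ≈ 18.138357
width = 45.1976 / 18.138357 ≈ 2.491824

2.4918


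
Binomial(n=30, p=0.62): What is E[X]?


E[X] = n*p = 30 * 0.62 = 18.6

18.6


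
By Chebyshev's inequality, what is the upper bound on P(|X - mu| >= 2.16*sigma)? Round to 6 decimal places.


P <= 1/k^2
k^2 = 2.16^2 = 4.6656
1/k^2 = 1 / 4.6656 = 625/2916 ≈ 0.21433471

0.214335


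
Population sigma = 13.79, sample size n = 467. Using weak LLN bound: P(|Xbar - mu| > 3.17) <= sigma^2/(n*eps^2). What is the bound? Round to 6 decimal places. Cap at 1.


bound = min(1, sigma^2/(n*eps^2))
sigma^2 = 13.79^2 = 190.1641
n*eps^2 = 467 * 3.17^2 = 467 * 10.0489 = 4692.8363
sigma^2/(n*eps^2) = 190.1641 / 4692.8363 ≈ 0.04052221

0.040522


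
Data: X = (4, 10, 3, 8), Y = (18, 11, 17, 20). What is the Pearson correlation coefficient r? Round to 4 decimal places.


r = sum((xi-xbar)(yi-ybar)) / sqrt(sum((xi-xbar)^2) * sum((yi-ybar)^2))
n = 4, xbar = 25/4 = 6.25, ybar = 66/4 = 16.5
Sxy = sum((xi-xbar)(yi-ybar)) = -19.5
Sxx = sum((xi-xbar)^2) = 32.75
Syy = sum((yi-ybar)^2) = 45
sqrt(Sxx*Syy) ≈ 38.389452
r = Sxy / sqrt(Sxx*Syy) = -19.5 / 38.389452 ≈ -0.507952

-0.5080


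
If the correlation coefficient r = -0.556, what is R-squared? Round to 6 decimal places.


R^2 = r^2 = (-0.556)^2 = 0.309136

0.309136


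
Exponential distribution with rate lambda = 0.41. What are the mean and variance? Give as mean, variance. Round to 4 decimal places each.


mean = 1/lam, var = 1/lam^2
mean = 1 / 0.41 = 100/41 ≈ 2.439024
lam^2 = 0.41^2 = 0.1681
var = 1 / 0.1681 = 10000/1681 ≈ 5.948840

2.4390, 5.9488


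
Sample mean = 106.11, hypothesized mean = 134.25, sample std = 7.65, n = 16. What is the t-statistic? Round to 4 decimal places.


t = (xbar - mu0) / (s/sqrt(n))
xbar - mu0 = 106.11 - 134.25 = -28.14
sqrt(16) = 4
s/sqrt(n) = 7.65 / 4 = 1.9125
t = -28.14 / 1.9125 = -3752/255 ≈ -14.713725

-14.7137


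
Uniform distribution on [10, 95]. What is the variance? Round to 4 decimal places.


Var = (b-a)^2 / 12
(b-a)^2 = (95 - 10)^2 = 7225
Var = 7225/12 ≈ 602.083333

602.0833
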